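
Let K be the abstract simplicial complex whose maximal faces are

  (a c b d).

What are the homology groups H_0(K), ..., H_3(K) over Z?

H_0 = Z,  H_1 = 0,  H_2 = 0,  H_3 = 0.

Order the vertices as a < b < c < d. Listing each simplex with vertices in this order, K has dimension 3 with simplices:

  0-simplices (4): a, b, c, d
  1-simplices (6): ab, ac, ad, bc, bd, cd
  2-simplices (4): abc, abd, acd, bcd
  3-simplices (1): abcd

so the chain groups are C_0 ≅ Z^4, C_1 ≅ Z^6, C_2 ≅ Z^4, C_3 ≅ Z^1.

The boundary map ∂_1: C_1 → C_0 is given by ∂[p,q] = [q] − [p]. For instance
  ∂ad = d − a.
This gives a 4×6 integer matrix of rank 3; reducing to Smith normal form yields diagonal entries (1,1,1).

∂_2: C_2 → C_1 sends each 2-simplex [p,q,r] to [q,r] − [p,r] + [p,q]. For instance
  ∂abd = bd − ad + ab,
  ∂bcd = cd − bd + bc.
The resulting 6×4 matrix has rank 3, and its Smith normal form has invariant factors (1,1,1).

∂_3: C_3 → C_2 sends each 3-simplex σ to the alternating sum Σ_i (−1)^i (σ with its i-th vertex removed). For instance
  ∂abcd = bcd − acd + abd − abc.
The 4×1 boundary matrix has rank 1 and Smith normal form diag(1).

Computing H_k = (kernel of ∂_k) / (image of ∂_{k+1}):

  H_0: rank C_0 − rank ∂_1 = 4 − 3 = 1, and the invariant factors of ∂_1 are all 1, so H_0 = Z.
  H_1: rank ker ∂_1 − rank ∂_2 = (6 − 3) − 3 = 0, and the invariant factors of ∂_2 are all 1, so H_1 = 0.
  H_2: rank ker ∂_2 − rank ∂_3 = (4 − 3) − 1 = 0, and the invariant factors of ∂_3 are all 1, so H_2 = 0.
  H_3: rank ker ∂_3 − rank ∂_4 = (1 − 1) − 0 = 0, and there is no ∂_4, so H_3 = 0.

As a check, the Euler characteristic is 4 − 6 + 4 − 1 = 1, which agrees with 1 − 0 + 0 − 0 = 1.
(K is a triangulation of the 3-simplex.)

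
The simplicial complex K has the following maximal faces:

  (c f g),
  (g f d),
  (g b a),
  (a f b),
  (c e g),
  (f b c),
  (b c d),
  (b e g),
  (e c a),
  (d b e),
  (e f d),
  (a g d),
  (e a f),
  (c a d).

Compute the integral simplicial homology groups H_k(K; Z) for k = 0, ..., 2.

Take the total order a < b < c < d < e < f < g on the vertex set. Then K (dimension 2) consists of the simplices:

  0-simplices (7): a, b, c, d, e, f, g
  1-simplices (21): ab, ac, ad, ae, af, ag, bc, bd, be, bf, bg, cd, ce, cf, cg, de, df, dg, ef, eg, fg
  2-simplices (14): abf, abg, acd, ace, adg, aef, bcd, bcf, bde, beg, ceg, cfg, def, dfg

Hence C_0 ≅ Z^7, C_1 ≅ Z^21, C_2 ≅ Z^14.

The boundary map ∂_1: C_1 → C_0 is given by ∂[p,q] = [q] − [p]. For instance
  ∂cd = d − c.
The resulting 7×21 matrix has rank 6, and its Smith normal form has invariant factors (1,1,1,1,1,1).

The boundary map ∂_2: C_2 → C_1 maps a triangle to the signed sum of its edges. For instance
  ∂cfg = fg − cg + cf,
  ∂bde = de − be + bd.
This gives a 21×14 integer matrix of rank 13; reducing to Smith normal form yields diagonal entries (1,1,1,1,1,1,1,1,1,1,1,1,1).

Now H_k = ker ∂_k / im ∂_{k+1}, so:

  H_0: rank C_0 − rank ∂_1 = 7 − 6 = 1, and the invariant factors of ∂_1 are all 1, so H_0 ≅ Z.
  H_1: rank ker ∂_1 − rank ∂_2 = (21 − 6) − 13 = 2, and the invariant factors of ∂_2 are all 1, so H_1 ≅ Z^2.
  H_2: rank ker ∂_2 − rank ∂_3 = (14 − 13) − 0 = 1, and there is no ∂_3, so H_2 ≅ Z.

H_0 = Z,  H_1 = Z^2,  H_2 = Z.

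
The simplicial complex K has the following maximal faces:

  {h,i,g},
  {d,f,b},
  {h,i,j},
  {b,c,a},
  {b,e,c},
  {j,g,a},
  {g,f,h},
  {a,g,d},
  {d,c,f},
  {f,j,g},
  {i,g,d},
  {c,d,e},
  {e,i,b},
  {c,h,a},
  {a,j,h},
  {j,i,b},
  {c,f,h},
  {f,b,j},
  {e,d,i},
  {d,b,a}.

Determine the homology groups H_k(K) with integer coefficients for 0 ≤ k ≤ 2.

Fix the vertex order a < b < c < d < e < f < g < h < i < j and write every simplex with vertices in increasing order. Then dim K = 2 and the simplices of K are:

  0-simplices (10): a, b, c, d, e, f, g, h, i, j
  1-simplices (30): ab, ac, ad, ag, ah, aj, bc, bd, be, bf, bi, bj, cd, ce, cf, ch, de, df, dg, di, ei, fg, fh, fj, gh, gi, gj, hi, hj, ij
  2-simplices (20): abc, abd, ach, adg, agj, ahj, bce, bdf, bei, bfj, bij, cde, cdf, cfh, dei, dgi, fgh, fgj, ghi, hij

so the chain groups are C_0 ≅ Z^10, C_1 ≅ Z^30, C_2 ≅ Z^20.

∂_1: C_1 → C_0 is given by ∂[p,q] = [q] − [p].
The resulting 10×30 matrix has rank 9, and its Smith normal form has invariant factors (1,1,1,1,1,1,1,1,1).

Boundary ∂_2: C_2 → C_1 maps a triangle to the signed sum of its edges. For instance
  ∂bce = ce − be + bc,
  ∂abd = bd − ad + ab.
As a 30×20 matrix over Z this has rank 20, with invariant factors (1,1,1,1,1,1,1,1,1,1,1,1,1,1,1,1,1,1,1,2).

From H_k ≅ ker(∂_k) / im(∂_{k+1}) we obtain:

  H_0: rank C_0 − rank ∂_1 = 10 − 9 = 1, and the invariant factors of ∂_1 are all 1, so H_0 = Z.
  H_1: rank ker ∂_1 − rank ∂_2 = (30 − 9) − 20 = 1, and ∂_2 has invariant factor 2 > 1, so H_1 = Z ⊕ Z/2Z.
  H_2: rank ker ∂_2 − rank ∂_3 = (20 − 20) − 0 = 0, and there is no ∂_3, so H_2 = 0.

As a check, the Euler characteristic is 10 − 30 + 20 = 0, which agrees with 1 − 1 + 0 = 0.
(K is a triangulation of the Klein bottle.)

H_0 = Z,  H_1 = Z ⊕ Z/2Z,  H_2 = 0.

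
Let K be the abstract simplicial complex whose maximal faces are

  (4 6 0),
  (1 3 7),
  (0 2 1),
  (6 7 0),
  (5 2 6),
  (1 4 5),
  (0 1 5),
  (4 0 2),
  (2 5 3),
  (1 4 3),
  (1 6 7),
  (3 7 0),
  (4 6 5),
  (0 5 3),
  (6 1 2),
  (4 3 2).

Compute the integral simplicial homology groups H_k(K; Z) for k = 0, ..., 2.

H_0 ≅ Z,  H_1 ≅ Z^2,  H_2 ≅ Z.

Order the vertices as 0 < 1 < 2 < 3 < 4 < 5 < 6 < 7. Listing each simplex with vertices in this order, K has dimension 2 with simplices:

  0-simplices (8): [0], [1], [2], [3], [4], [5], [6], [7]
  1-simplices (24): (24 of them)
  2-simplices (16): [0,1,2], [0,1,5], [0,2,4], [0,3,5], [0,3,7], [0,4,6], [0,6,7], [1,2,6], [1,3,4], [1,3,7], [1,4,5], [1,6,7], [2,3,4], [2,3,5], [2,5,6], [4,5,6]

giving chain groups C_0 ≅ Z^8, C_1 ≅ Z^24, C_2 ≅ Z^16.

The boundary map ∂_1: C_1 → C_0 sends each edge [p,q] (with p < q) to q − p. For instance
  ∂[0,4] = [4] − [0].
The resulting 8×24 matrix has rank 7, and its Smith normal form has invariant factors (1,1,1,1,1,1,1).

The boundary map ∂_2: C_2 → C_1 maps a triangle to the signed sum of its edges. For instance
  ∂[4,5,6] = [5,6] − [4,6] + [4,5],
  ∂[2,3,5] = [3,5] − [2,5] + [2,3].
The resulting 24×16 matrix has rank 15, and its Smith normal form has invariant factors (1,1,1,1,1,1,1,1,1,1,1,1,1,1,1).

Computing H_k = (kernel of ∂_k) / (image of ∂_{k+1}):

  H_0: rank C_0 − rank ∂_1 = 8 − 7 = 1, and the invariant factors of ∂_1 are all 1, so H_0 = Z.
  H_1: rank ker ∂_1 − rank ∂_2 = (24 − 7) − 15 = 2, and the invariant factors of ∂_2 are all 1, so H_1 = Z^2.
  H_2: rank ker ∂_2 − rank ∂_3 = (16 − 15) − 0 = 1, and there is no ∂_3, so H_2 = Z.

As a check, the Euler characteristic is 8 − 24 + 16 = 0, which agrees with 1 − 2 + 1 = 0.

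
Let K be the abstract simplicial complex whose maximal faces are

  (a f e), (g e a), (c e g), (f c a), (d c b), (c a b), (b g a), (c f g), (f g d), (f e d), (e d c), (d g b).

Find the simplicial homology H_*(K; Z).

H_0 ≅ Z,  H_1 ≅ Z/2,  H_2 = 0.

Order the vertices as a < b < c < d < e < f < g. Listing each simplex with vertices in this order, K has dimension 2 with simplices:

  0-simplices (7): a, b, c, d, e, f, g
  1-simplices (18): ab, ac, ae, af, ag, bc, bd, bg, cd, ce, cf, cg, de, df, dg, ef, eg, fg
  2-simplices (12): abc, abg, acf, aef, aeg, bcd, bdg, cde, ceg, cfg, def, dfg

giving chain groups C_0 ≅ Z^7, C_1 ≅ Z^18, C_2 ≅ Z^12.

The boundary map ∂_1: C_1 → C_0 maps an edge to its endpoints' difference, ∂[p,q] = q − p. For instance
  ∂ab = b − a.
The resulting 7×18 matrix has rank 6, and its Smith normal form has invariant factors (1,1,1,1,1,1).

Boundary ∂_2: C_2 → C_1 sends each 2-simplex [p,q,r] to [q,r] − [p,r] + [p,q]. For instance
  ∂cde = de − ce + cd,
  ∂bdg = dg − bg + bd.
As a 18×12 matrix over Z this has rank 12, with invariant factors (1,1,1,1,1,1,1,1,1,1,1,2).

Computing H_k = (kernel of ∂_k) / (image of ∂_{k+1}):

  H_0: rank C_0 − rank ∂_1 = 7 − 6 = 1, and the invariant factors of ∂_1 are all 1, so H_0 ≅ Z.
  H_1: rank ker ∂_1 − rank ∂_2 = (18 − 6) − 12 = 0, and ∂_2 has invariant factor 2 > 1, so H_1 ≅ Z/2.
  H_2: rank ker ∂_2 − rank ∂_3 = (12 − 12) − 0 = 0, and there is no ∂_3, so H_2 ≅ 0.

As a check, the Euler characteristic is 7 − 18 + 12 = 1, which agrees with 1 − 0 + 0 = 1.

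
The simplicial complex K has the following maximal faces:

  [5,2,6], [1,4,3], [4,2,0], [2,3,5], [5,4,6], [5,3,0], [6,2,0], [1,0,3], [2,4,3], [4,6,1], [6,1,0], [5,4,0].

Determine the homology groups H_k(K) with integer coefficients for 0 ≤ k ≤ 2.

H_0 = Z,  H_1 = Z/2,  H_2 = 0.

Fix the vertex order 0 < 1 < 2 < 3 < 4 < 5 < 6 and write every simplex with vertices in increasing order. Then dim K = 2 and the simplices of K are:

  0-simplices (7): [0], [1], [2], [3], [4], [5], [6]
  1-simplices (18): [0,1], [0,2], [0,3], [0,4], [0,5], [0,6], [1,3], [1,4], [1,6], [2,3], [2,4], [2,5], [2,6], [3,4], [3,5], [4,5], [4,6], [5,6]
  2-simplices (12): [0,1,3], [0,1,6], [0,2,4], [0,2,6], [0,3,5], [0,4,5], [1,3,4], [1,4,6], [2,3,4], [2,3,5], [2,5,6], [4,5,6]

giving chain groups C_0 ≅ Z^7, C_1 ≅ Z^18, C_2 ≅ Z^12.

Boundary ∂_1: C_1 → C_0 is given by ∂[p,q] = [q] − [p].
The 7×18 boundary matrix has rank 6 and Smith normal form diag(1,1,1,1,1,1).

The boundary map ∂_2: C_2 → C_1 maps a triangle to the signed sum of its edges. For instance
  ∂[0,2,4] = [2,4] − [0,4] + [0,2],
  ∂[0,4,5] = [4,5] − [0,5] + [0,4].
As a 18×12 matrix over Z this has rank 12, with invariant factors (1,1,1,1,1,1,1,1,1,1,1,2).

Reading off H_k = ker ∂_k / im ∂_{k+1}:

  H_0: rank C_0 − rank ∂_1 = 7 − 6 = 1, and the invariant factors of ∂_1 are all 1, so H_0 ≅ Z.
  H_1: rank ker ∂_1 − rank ∂_2 = (18 − 6) − 12 = 0, and ∂_2 has invariant factor 2 > 1, so H_1 ≅ Z/2.
  H_2: rank ker ∂_2 − rank ∂_3 = (12 − 12) − 0 = 0, and there is no ∂_3, so H_2 ≅ 0.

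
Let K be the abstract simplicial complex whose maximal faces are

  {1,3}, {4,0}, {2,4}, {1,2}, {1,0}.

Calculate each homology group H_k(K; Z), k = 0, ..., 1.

H_0 = Z,  H_1 = Z.

Order the vertices as 0 < 1 < 2 < 3 < 4. Listing each simplex with vertices in this order, K has dimension 1 with simplices:

  0-simplices (5): [0], [1], [2], [3], [4]
  1-simplices (5): [0,1], [0,4], [1,2], [1,3], [2,4]

Hence C_0 ≅ Z^5, C_1 ≅ Z^5.

∂_1: C_1 → C_0 maps an edge to its endpoints' difference, ∂[p,q] = q − p. For instance
  ∂[0,1] = [1] − [0].
The resulting 5×5 matrix has rank 4, and its Smith normal form has invariant factors (1,1,1,1).

Reading off H_k = ker ∂_k / im ∂_{k+1}:

  H_0: rank C_0 − rank ∂_1 = 5 − 4 = 1, and the invariant factors of ∂_1 are all 1, so H_0 = Z.
  H_1: rank ker ∂_1 − rank ∂_2 = (5 − 4) − 0 = 1, and there is no ∂_2, so H_1 = Z.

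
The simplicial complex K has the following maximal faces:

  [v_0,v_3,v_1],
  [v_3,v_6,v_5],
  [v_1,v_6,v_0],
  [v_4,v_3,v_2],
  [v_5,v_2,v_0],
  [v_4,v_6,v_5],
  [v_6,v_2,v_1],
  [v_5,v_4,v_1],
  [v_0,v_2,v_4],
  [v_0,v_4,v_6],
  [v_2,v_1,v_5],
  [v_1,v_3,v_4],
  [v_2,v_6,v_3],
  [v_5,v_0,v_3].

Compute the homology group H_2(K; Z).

H_2 = Z.

Order the vertices as v_0 < v_1 < v_2 < v_3 < v_4 < v_5 < v_6. Listing each simplex with vertices in this order, K has dimension 2 with simplices:

  0-simplices (7): [v_0], [v_1], [v_2], [v_3], [v_4], [v_5], [v_6]
  1-simplices (21): (21 of them)
  2-simplices (14): (14 of them)

so the chain groups are C_0 ≅ Z^7, C_1 ≅ Z^21, C_2 ≅ Z^14.

Boundary ∂_1: C_1 → C_0 is given by ∂[p,q] = [q] − [p]. For instance
  ∂[v_1,v_3] = [v_3] − [v_1].
The resulting 7×21 matrix has rank 6, and its Smith normal form has invariant factors (1,1,1,1,1,1).

The boundary map ∂_2: C_2 → C_1 acts by ∂[p,q,r] = [q,r] − [p,r] + [p,q]. For instance
  ∂[v_1,v_2,v_6] = [v_2,v_6] − [v_1,v_6] + [v_1,v_2],
  ∂[v_0,v_3,v_5] = [v_3,v_5] − [v_0,v_5] + [v_0,v_3].
The resulting 21×14 matrix has rank 13, and its Smith normal form has invariant factors (1,1,1,1,1,1,1,1,1,1,1,1,1).

Computing H_k = (kernel of ∂_k) / (image of ∂_{k+1}):

  H_2: rank ker ∂_2 − rank ∂_3 = (14 − 13) − 0 = 1, and there is no ∂_3, so H_2 = Z.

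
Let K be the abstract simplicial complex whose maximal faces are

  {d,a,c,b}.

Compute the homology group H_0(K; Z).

We work with the vertex ordering a < b < c < d. The simplices of K, each written with vertices in increasing order, are:

  0-simplices (4): a, b, c, d
  1-simplices (6): ab, ac, ad, bc, bd, cd
  2-simplices (4): abc, abd, acd, bcd
  3-simplices (1): abcd

so the chain groups are C_0 ≅ Z^4, C_1 ≅ Z^6, C_2 ≅ Z^4, C_3 ≅ Z^1.

The boundary map ∂_1: C_1 → C_0 maps an edge to its endpoints' difference, ∂[p,q] = q − p. For instance
  ∂ad = d − a.
This gives a 4×6 integer matrix of rank 3; reducing to Smith normal form yields diagonal entries (1,1,1).

Boundary ∂_2: C_2 → C_1 maps a triangle to the signed sum of its edges. For instance
  ∂bcd = cd − bd + bc,
  ∂abd = bd − ad + ab.
The 6×4 boundary matrix has rank 3 and Smith normal form diag(1,1,1).

∂_3: C_3 → C_2 sends each 3-simplex σ to the alternating sum Σ_i (−1)^i (σ with its i-th vertex removed). For instance
  ∂abcd = bcd − acd + abd − abc.
As a 4×1 matrix over Z this has rank 1, with invariant factors (1).

Computing H_k = (kernel of ∂_k) / (image of ∂_{k+1}):

  H_0: rank C_0 − rank ∂_1 = 4 − 3 = 1, and the invariant factors of ∂_1 are all 1, so H_0 ≅ Z.

H_0 = Z.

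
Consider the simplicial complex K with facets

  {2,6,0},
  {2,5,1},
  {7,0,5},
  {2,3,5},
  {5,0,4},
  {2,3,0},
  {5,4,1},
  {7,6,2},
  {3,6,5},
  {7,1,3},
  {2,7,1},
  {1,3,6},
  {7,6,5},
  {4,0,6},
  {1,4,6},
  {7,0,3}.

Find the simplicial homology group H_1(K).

H_1 = Z^2.

Take the total order 0 < 1 < 2 < 3 < 4 < 5 < 6 < 7 on the vertex set. Then K (dimension 2) consists of the simplices:

  0-simplices (8): [0], [1], [2], [3], [4], [5], [6], [7]
  1-simplices (24): (24 of them)
  2-simplices (16): [0,2,3], [0,2,6], [0,3,7], [0,4,5], [0,4,6], [0,5,7], [1,2,5], [1,2,7], [1,3,6], [1,3,7], [1,4,5], [1,4,6], [2,3,5], [2,6,7], [3,5,6], [5,6,7]

giving chain groups C_0 ≅ Z^8, C_1 ≅ Z^24, C_2 ≅ Z^16.

Boundary ∂_1: C_1 → C_0 sends each edge [p,q] (with p < q) to q − p. For instance
  ∂[1,4] = [4] − [1].
As a 8×24 matrix over Z this has rank 7, with invariant factors (1,1,1,1,1,1,1).

The boundary map ∂_2: C_2 → C_1 maps a triangle to the signed sum of its edges. For instance
  ∂[0,3,7] = [3,7] − [0,7] + [0,3],
  ∂[2,6,7] = [6,7] − [2,7] + [2,6].
The resulting 24×16 matrix has rank 15, and its Smith normal form has invariant factors (1,1,1,1,1,1,1,1,1,1,1,1,1,1,1).

Computing H_k = (kernel of ∂_k) / (image of ∂_{k+1}):

  H_1: rank ker ∂_1 − rank ∂_2 = (24 − 7) − 15 = 2, and the invariant factors of ∂_2 are all 1, so H_1 ≅ Z^2.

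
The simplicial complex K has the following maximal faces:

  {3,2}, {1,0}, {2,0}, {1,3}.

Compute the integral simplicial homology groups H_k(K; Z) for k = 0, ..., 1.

Take the total order 0 < 1 < 2 < 3 on the vertex set. Then K (dimension 1) consists of the simplices:

  0-simplices (4): [0], [1], [2], [3]
  1-simplices (4): [0,1], [0,2], [1,3], [2,3]

so the chain groups are C_0 ≅ Z^4, C_1 ≅ Z^4.

The boundary map ∂_1: C_1 → C_0 sends each edge [p,q] (with p < q) to q − p.
As a 4×4 matrix over Z this has rank 3, with invariant factors (1,1,1).

Reading off H_k = ker ∂_k / im ∂_{k+1}:

  H_0: rank C_0 − rank ∂_1 = 4 − 3 = 1, and the invariant factors of ∂_1 are all 1, so H_0 ≅ Z.
  H_1: rank ker ∂_1 − rank ∂_2 = (4 − 3) − 0 = 1, and there is no ∂_2, so H_1 ≅ Z.

As a check, the Euler characteristic is 4 − 4 = 0, which agrees with 1 − 1 = 0.

H_0 = Z,  H_1 = Z.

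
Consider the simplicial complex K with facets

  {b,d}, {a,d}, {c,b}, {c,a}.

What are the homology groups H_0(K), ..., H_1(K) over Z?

H_0 ≅ Z,  H_1 ≅ Z.

K has 4 vertices, 4 edges.
rank ∂_0 = 0, rank ∂_1 = 3 ⇒ b_0 = 4 − 0 − 3 = 1; all invariant factors of ∂_1 are 1 so no torsion. So H_0 ≅ Z.
rank ∂_1 = 3, rank ∂_2 = 0 ⇒ b_1 = 4 − 3 − 0 = 1. So H_1 ≅ Z.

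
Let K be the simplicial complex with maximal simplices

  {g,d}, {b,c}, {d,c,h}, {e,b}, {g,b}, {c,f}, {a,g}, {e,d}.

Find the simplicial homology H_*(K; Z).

H_0 = Z,  H_1 = Z^2,  H_2 = 0.

Take the total order a < b < c < d < e < f < g < h on the vertex set. Then K (dimension 2) consists of the simplices:

  0-simplices (8): a, b, c, d, e, f, g, h
  1-simplices (10): ag, bc, be, bg, cd, cf, ch, de, dg, dh
  2-simplices (1): cdh

so the chain groups are C_0 ≅ Z^8, C_1 ≅ Z^10, C_2 ≅ Z^1.

The boundary map ∂_1: C_1 → C_0 maps an edge to its endpoints' difference, ∂[p,q] = q − p.
The 8×10 boundary matrix has rank 7 and Smith normal form diag(1,1,1,1,1,1,1).

Boundary ∂_2: C_2 → C_1 acts by ∂[p,q,r] = [q,r] − [p,r] + [p,q]. For instance
  ∂cdh = dh − ch + cd.
The resulting 10×1 matrix has rank 1, and its Smith normal form has invariant factors (1).

From H_k ≅ ker(∂_k) / im(∂_{k+1}) we obtain:

  H_0: rank C_0 − rank ∂_1 = 8 − 7 = 1, and the invariant factors of ∂_1 are all 1, so H_0 ≅ Z.
  H_1: rank ker ∂_1 − rank ∂_2 = (10 − 7) − 1 = 2, and the invariant factors of ∂_2 are all 1, so H_1 ≅ Z^2.
  H_2: rank ker ∂_2 − rank ∂_3 = (1 − 1) − 0 = 0, and there is no ∂_3, so H_2 ≅ 0.

As a check, the Euler characteristic is 8 − 10 + 1 = -1, which agrees with 1 − 2 + 0 = -1.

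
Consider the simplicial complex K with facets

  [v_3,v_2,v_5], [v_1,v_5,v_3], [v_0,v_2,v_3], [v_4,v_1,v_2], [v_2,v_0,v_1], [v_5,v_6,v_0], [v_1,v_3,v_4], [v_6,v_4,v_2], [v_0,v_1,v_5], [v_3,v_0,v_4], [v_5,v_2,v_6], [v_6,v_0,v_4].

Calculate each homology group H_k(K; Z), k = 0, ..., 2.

Fix the vertex order v_0 < v_1 < v_2 < v_3 < v_4 < v_5 < v_6 and write every simplex with vertices in increasing order. Then dim K = 2 and the simplices of K are:

  0-simplices (7): [v_0], [v_1], [v_2], [v_3], [v_4], [v_5], [v_6]
  1-simplices (18): (18 of them)
  2-simplices (12): (12 of them)

Hence C_0 ≅ Z^7, C_1 ≅ Z^18, C_2 ≅ Z^12.

The boundary map ∂_1: C_1 → C_0 sends each edge [p,q] (with p < q) to q − p. For instance
  ∂[v_2,v_4] = [v_4] − [v_2].
The resulting 7×18 matrix has rank 6, and its Smith normal form has invariant factors (1,1,1,1,1,1).

∂_2: C_2 → C_1 sends each 2-simplex [p,q,r] to [q,r] − [p,r] + [p,q]. For instance
  ∂[v_2,v_4,v_6] = [v_4,v_6] − [v_2,v_6] + [v_2,v_4],
  ∂[v_0,v_4,v_6] = [v_4,v_6] − [v_0,v_6] + [v_0,v_4].
The resulting 18×12 matrix has rank 12, and its Smith normal form has invariant factors (1,1,1,1,1,1,1,1,1,1,1,2).

From H_k ≅ ker(∂_k) / im(∂_{k+1}) we obtain:

  H_0: rank C_0 − rank ∂_1 = 7 − 6 = 1, and the invariant factors of ∂_1 are all 1, so H_0 = Z.
  H_1: rank ker ∂_1 − rank ∂_2 = (18 − 6) − 12 = 0, and ∂_2 has invariant factor 2 > 1, so H_1 = Z/2Z.
  H_2: rank ker ∂_2 − rank ∂_3 = (12 − 12) − 0 = 0, and there is no ∂_3, so H_2 = 0.

H_0 = Z,  H_1 = Z/2Z,  H_2 = 0.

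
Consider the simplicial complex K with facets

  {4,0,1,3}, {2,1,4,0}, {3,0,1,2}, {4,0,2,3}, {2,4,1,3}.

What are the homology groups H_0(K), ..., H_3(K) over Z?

K has 5 vertices, 10 edges, 10 triangles, 5 3-simplices.
rank ∂_0 = 0, rank ∂_1 = 4 ⇒ b_0 = 5 − 0 − 4 = 1; all invariant factors of ∂_1 are 1 so no torsion. So H_0 ≅ Z.
rank ∂_1 = 4, rank ∂_2 = 6 ⇒ b_1 = 10 − 4 − 6 = 0; all invariant factors of ∂_2 are 1 so no torsion. So H_1 ≅ 0.
rank ∂_2 = 6, rank ∂_3 = 4 ⇒ b_2 = 10 − 6 − 4 = 0; all invariant factors of ∂_3 are 1 so no torsion. So H_2 ≅ 0.
rank ∂_3 = 4, rank ∂_4 = 0 ⇒ b_3 = 5 − 4 − 0 = 1. So H_3 ≅ Z.

H_0 = Z,  H_1 = 0,  H_2 = 0,  H_3 = Z.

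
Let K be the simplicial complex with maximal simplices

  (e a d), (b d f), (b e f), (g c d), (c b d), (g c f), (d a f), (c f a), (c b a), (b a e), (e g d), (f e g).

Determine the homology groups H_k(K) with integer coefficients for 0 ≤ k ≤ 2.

H_0 ≅ Z,  H_1 ≅ Z/2,  H_2 = 0.

K has 7 vertices, 18 edges, 12 triangles.
rank ∂_0 = 0, rank ∂_1 = 6 ⇒ b_0 = 7 − 0 − 6 = 1; all invariant factors of ∂_1 are 1 so no torsion. So H_0 = Z.
rank ∂_1 = 6, rank ∂_2 = 12 ⇒ b_1 = 18 − 6 − 12 = 0; ∂_2 has invariant factor(s) [2] giving torsion. So H_1 = Z/2.
rank ∂_2 = 12, rank ∂_3 = 0 ⇒ b_2 = 12 − 12 − 0 = 0. So H_2 = 0.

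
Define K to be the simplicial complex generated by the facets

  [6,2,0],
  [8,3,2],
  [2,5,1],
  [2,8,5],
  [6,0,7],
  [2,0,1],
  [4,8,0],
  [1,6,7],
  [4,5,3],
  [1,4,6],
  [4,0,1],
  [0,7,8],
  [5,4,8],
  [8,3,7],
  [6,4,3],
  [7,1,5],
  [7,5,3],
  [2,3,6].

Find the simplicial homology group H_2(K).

H_2 ≅ 0.

Fix the vertex order 0 < 1 < 2 < 3 < 4 < 5 < 6 < 7 < 8 and write every simplex with vertices in increasing order. Then dim K = 2 and the simplices of K are:

  0-simplices (9): [0], [1], [2], [3], [4], [5], [6], [7], [8]
  1-simplices (27): (27 of them)
  2-simplices (18): [0,1,2], [0,1,4], [0,2,6], [0,4,8], [0,6,7], [0,7,8], [1,2,5], [1,4,6], [1,5,7], [1,6,7], [2,3,6], [2,3,8], [2,5,8], [3,4,5], [3,4,6], [3,5,7], [3,7,8], [4,5,8]

so the chain groups are C_0 ≅ Z^9, C_1 ≅ Z^27, C_2 ≅ Z^18.

∂_1: C_1 → C_0 is given by ∂[p,q] = [q] − [p]. For instance
  ∂[6,7] = [7] − [6].
This gives a 9×27 integer matrix of rank 8; reducing to Smith normal form yields diagonal entries (1,1,1,1,1,1,1,1).

Boundary ∂_2: C_2 → C_1 maps a triangle to the signed sum of its edges. For instance
  ∂[2,3,6] = [3,6] − [2,6] + [2,3],
  ∂[3,7,8] = [7,8] − [3,8] + [3,7].
This gives a 27×18 integer matrix of rank 18; reducing to Smith normal form yields diagonal entries (1,1,1,1,1,1,1,1,1,1,1,1,1,1,1,1,1,2).

Now H_k = ker ∂_k / im ∂_{k+1}, so:

  H_2: rank ker ∂_2 − rank ∂_3 = (18 − 18) − 0 = 0, and there is no ∂_3, so H_2 ≅ 0.

(K is a triangulation of the Klein bottle.)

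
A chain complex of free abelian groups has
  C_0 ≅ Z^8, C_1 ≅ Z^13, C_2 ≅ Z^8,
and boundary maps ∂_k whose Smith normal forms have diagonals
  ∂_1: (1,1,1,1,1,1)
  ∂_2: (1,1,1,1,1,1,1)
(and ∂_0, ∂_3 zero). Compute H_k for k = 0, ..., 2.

H_0: b_0 = 8 − 0 − 6 = 2; torsion from ∂_1 factors > 1: none. So H_0 ≅ Z^2.
H_1: b_1 = 13 − 6 − 7 = 0; torsion from ∂_2 factors > 1: none. So H_1 ≅ 0.
H_2: b_2 = 8 − 7 − 0 = 1; torsion from ∂_3 factors > 1: none. So H_2 ≅ Z.

H_0 ≅ Z^2,  H_1 = 0,  H_2 ≅ Z.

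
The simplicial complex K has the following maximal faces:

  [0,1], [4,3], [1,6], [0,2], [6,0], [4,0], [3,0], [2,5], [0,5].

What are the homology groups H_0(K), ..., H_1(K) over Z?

Order the vertices as 0 < 1 < 2 < 3 < 4 < 5 < 6. Listing each simplex with vertices in this order, K has dimension 1 with simplices:

  0-simplices (7): [0], [1], [2], [3], [4], [5], [6]
  1-simplices (9): [0,1], [0,2], [0,3], [0,4], [0,5], [0,6], [1,6], [2,5], [3,4]

so the chain groups are C_0 ≅ Z^7, C_1 ≅ Z^9.

∂_1: C_1 → C_0 maps an edge to its endpoints' difference, ∂[p,q] = q − p. For instance
  ∂[0,2] = [2] − [0].
The resulting 7×9 matrix has rank 6, and its Smith normal form has invariant factors (1,1,1,1,1,1).

Now H_k = ker ∂_k / im ∂_{k+1}, so:

  H_0: rank C_0 − rank ∂_1 = 7 − 6 = 1, and the invariant factors of ∂_1 are all 1, so H_0 ≅ Z.
  H_1: rank ker ∂_1 − rank ∂_2 = (9 − 6) − 0 = 3, and there is no ∂_2, so H_1 ≅ Z^3.

As a check, the Euler characteristic is 7 − 9 = -2, which agrees with 1 − 3 = -2.

H_0 = Z,  H_1 = Z^3.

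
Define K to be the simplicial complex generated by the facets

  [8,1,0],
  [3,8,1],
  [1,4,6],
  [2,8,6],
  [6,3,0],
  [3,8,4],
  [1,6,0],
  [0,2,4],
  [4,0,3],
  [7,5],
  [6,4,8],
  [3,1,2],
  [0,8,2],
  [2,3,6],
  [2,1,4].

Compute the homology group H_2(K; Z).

H_2 ≅ Z.

Fix the vertex order 0 < 1 < 2 < 3 < 4 < 5 < 6 < 7 < 8 and write every simplex with vertices in increasing order. Then dim K = 2 and the simplices of K are:

  0-simplices (9): [0], [1], [2], [3], [4], [5], [6], [7], [8]
  1-simplices (22): [0,1], [0,2], [0,3], [0,4], [0,6], [0,8], [1,2], [1,3], [1,4], [1,6], [1,8], [2,3], [2,4], [2,6], [2,8], [3,4], [3,6], [3,8], [4,6], [4,8], [5,7], [6,8]
  2-simplices (14): [0,1,6], [0,1,8], [0,2,4], [0,2,8], [0,3,4], [0,3,6], [1,2,3], [1,2,4], [1,3,8], [1,4,6], [2,3,6], [2,6,8], [3,4,8], [4,6,8]

Hence C_0 ≅ Z^9, C_1 ≅ Z^22, C_2 ≅ Z^14.

Boundary ∂_1: C_1 → C_0 sends each edge [p,q] (with p < q) to q − p. For instance
  ∂[2,8] = [8] − [2].
As a 9×22 matrix over Z this has rank 7, with invariant factors (1,1,1,1,1,1,1).

The boundary map ∂_2: C_2 → C_1 acts by ∂[p,q,r] = [q,r] − [p,r] + [p,q]. For instance
  ∂[2,3,6] = [3,6] − [2,6] + [2,3],
  ∂[1,4,6] = [4,6] − [1,6] + [1,4].
The resulting 22×14 matrix has rank 13, and its Smith normal form has invariant factors (1,1,1,1,1,1,1,1,1,1,1,1,1).

From H_k ≅ ker(∂_k) / im(∂_{k+1}) we obtain:

  H_2: rank ker ∂_2 − rank ∂_3 = (14 − 13) − 0 = 1, and there is no ∂_3, so H_2 = Z.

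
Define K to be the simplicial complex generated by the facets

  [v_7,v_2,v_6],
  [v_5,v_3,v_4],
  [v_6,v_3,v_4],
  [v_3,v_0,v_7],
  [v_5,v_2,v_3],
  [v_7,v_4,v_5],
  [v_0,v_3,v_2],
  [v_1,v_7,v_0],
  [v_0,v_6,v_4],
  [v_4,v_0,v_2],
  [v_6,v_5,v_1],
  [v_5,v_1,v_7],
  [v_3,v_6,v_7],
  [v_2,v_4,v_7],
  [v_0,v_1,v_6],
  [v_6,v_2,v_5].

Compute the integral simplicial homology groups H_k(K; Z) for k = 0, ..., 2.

H_0 ≅ Z,  H_1 ≅ Z^2,  H_2 ≅ Z.

Fix the vertex order v_0 < v_1 < v_2 < v_3 < v_4 < v_5 < v_6 < v_7 and write every simplex with vertices in increasing order. Then dim K = 2 and the simplices of K are:

  0-simplices (8): [v_0], [v_1], [v_2], [v_3], [v_4], [v_5], [v_6], [v_7]
  1-simplices (24): (24 of them)
  2-simplices (16): (16 of them)

giving chain groups C_0 ≅ Z^8, C_1 ≅ Z^24, C_2 ≅ Z^16.

Boundary ∂_1: C_1 → C_0 maps an edge to its endpoints' difference, ∂[p,q] = q − p. For instance
  ∂[v_3,v_4] = [v_4] − [v_3].
The 8×24 boundary matrix has rank 7 and Smith normal form diag(1,1,1,1,1,1,1).

∂_2: C_2 → C_1 acts by ∂[p,q,r] = [q,r] − [p,r] + [p,q]. For instance
  ∂[v_2,v_3,v_5] = [v_3,v_5] − [v_2,v_5] + [v_2,v_3],
  ∂[v_1,v_5,v_7] = [v_5,v_7] − [v_1,v_7] + [v_1,v_5].
The resulting 24×16 matrix has rank 15, and its Smith normal form has invariant factors (1,1,1,1,1,1,1,1,1,1,1,1,1,1,1).

Reading off H_k = ker ∂_k / im ∂_{k+1}:

  H_0: rank C_0 − rank ∂_1 = 8 − 7 = 1, and the invariant factors of ∂_1 are all 1, so H_0 ≅ Z.
  H_1: rank ker ∂_1 − rank ∂_2 = (24 − 7) − 15 = 2, and the invariant factors of ∂_2 are all 1, so H_1 ≅ Z^2.
  H_2: rank ker ∂_2 − rank ∂_3 = (16 − 15) − 0 = 1, and there is no ∂_3, so H_2 ≅ Z.

As a check, the Euler characteristic is 8 − 24 + 16 = 0, which agrees with 1 − 2 + 1 = 0.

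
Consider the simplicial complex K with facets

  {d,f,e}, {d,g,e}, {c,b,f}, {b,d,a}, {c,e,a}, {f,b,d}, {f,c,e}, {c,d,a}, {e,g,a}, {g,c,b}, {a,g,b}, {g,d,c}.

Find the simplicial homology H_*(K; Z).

H_0 = Z,  H_1 = Z/2,  H_2 = 0.

Fix the vertex order a < b < c < d < e < f < g and write every simplex with vertices in increasing order. Then dim K = 2 and the simplices of K are:

  0-simplices (7): a, b, c, d, e, f, g
  1-simplices (18): ab, ac, ad, ae, ag, bc, bd, bf, bg, cd, ce, cf, cg, de, df, dg, ef, eg
  2-simplices (12): abd, abg, acd, ace, aeg, bcf, bcg, bdf, cdg, cef, def, deg

giving chain groups C_0 ≅ Z^7, C_1 ≅ Z^18, C_2 ≅ Z^12.

∂_1: C_1 → C_0 is given by ∂[p,q] = [q] − [p].
The 7×18 boundary matrix has rank 6 and Smith normal form diag(1,1,1,1,1,1).

∂_2: C_2 → C_1 sends each 2-simplex [p,q,r] to [q,r] − [p,r] + [p,q]. For instance
  ∂bcg = cg − bg + bc,
  ∂acd = cd − ad + ac.
The resulting 18×12 matrix has rank 12, and its Smith normal form has invariant factors (1,1,1,1,1,1,1,1,1,1,1,2).

From H_k ≅ ker(∂_k) / im(∂_{k+1}) we obtain:

  H_0: rank C_0 − rank ∂_1 = 7 − 6 = 1, and the invariant factors of ∂_1 are all 1, so H_0 ≅ Z.
  H_1: rank ker ∂_1 − rank ∂_2 = (18 − 6) − 12 = 0, and ∂_2 has invariant factor 2 > 1, so H_1 ≅ Z/2.
  H_2: rank ker ∂_2 − rank ∂_3 = (12 − 12) − 0 = 0, and there is no ∂_3, so H_2 ≅ 0.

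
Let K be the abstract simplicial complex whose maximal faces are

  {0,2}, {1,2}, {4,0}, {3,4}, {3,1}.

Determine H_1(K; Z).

H_1 = Z.

Fix the vertex order 0 < 1 < 2 < 3 < 4 and write every simplex with vertices in increasing order. Then dim K = 1 and the simplices of K are:

  0-simplices (5): [0], [1], [2], [3], [4]
  1-simplices (5): [0,2], [0,4], [1,2], [1,3], [3,4]

Hence C_0 ≅ Z^5, C_1 ≅ Z^5.

The boundary map ∂_1: C_1 → C_0 maps an edge to its endpoints' difference, ∂[p,q] = q − p. For instance
  ∂[0,4] = [4] − [0].
The resulting 5×5 matrix has rank 4, and its Smith normal form has invariant factors (1,1,1,1).

Now H_k = ker ∂_k / im ∂_{k+1}, so:

  H_1: rank ker ∂_1 − rank ∂_2 = (5 − 4) − 0 = 1, and there is no ∂_2, so H_1 ≅ Z.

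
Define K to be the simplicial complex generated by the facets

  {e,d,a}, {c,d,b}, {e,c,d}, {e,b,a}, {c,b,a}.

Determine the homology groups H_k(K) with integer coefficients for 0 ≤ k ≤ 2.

H_0 = Z,  H_1 = Z,  H_2 = 0.

Fix the vertex order a < b < c < d < e and write every simplex with vertices in increasing order. Then dim K = 2 and the simplices of K are:

  0-simplices (5): a, b, c, d, e
  1-simplices (10): ab, ac, ad, ae, bc, bd, be, cd, ce, de
  2-simplices (5): abc, abe, ade, bcd, cde

Hence C_0 ≅ Z^5, C_1 ≅ Z^10, C_2 ≅ Z^5.

∂_1: C_1 → C_0 is given by ∂[p,q] = [q] − [p]. For instance
  ∂ae = e − a.
The 5×10 boundary matrix has rank 4 and Smith normal form diag(1,1,1,1).

∂_2: C_2 → C_1 maps a triangle to the signed sum of its edges. For instance
  ∂bcd = cd − bd + bc,
  ∂abc = bc − ac + ab.
The 10×5 boundary matrix has rank 5 and Smith normal form diag(1,1,1,1,1).

Computing H_k = (kernel of ∂_k) / (image of ∂_{k+1}):

  H_0: rank C_0 − rank ∂_1 = 5 − 4 = 1, and the invariant factors of ∂_1 are all 1, so H_0 ≅ Z.
  H_1: rank ker ∂_1 − rank ∂_2 = (10 − 4) − 5 = 1, and the invariant factors of ∂_2 are all 1, so H_1 ≅ Z.
  H_2: rank ker ∂_2 − rank ∂_3 = (5 − 5) − 0 = 0, and there is no ∂_3, so H_2 ≅ 0.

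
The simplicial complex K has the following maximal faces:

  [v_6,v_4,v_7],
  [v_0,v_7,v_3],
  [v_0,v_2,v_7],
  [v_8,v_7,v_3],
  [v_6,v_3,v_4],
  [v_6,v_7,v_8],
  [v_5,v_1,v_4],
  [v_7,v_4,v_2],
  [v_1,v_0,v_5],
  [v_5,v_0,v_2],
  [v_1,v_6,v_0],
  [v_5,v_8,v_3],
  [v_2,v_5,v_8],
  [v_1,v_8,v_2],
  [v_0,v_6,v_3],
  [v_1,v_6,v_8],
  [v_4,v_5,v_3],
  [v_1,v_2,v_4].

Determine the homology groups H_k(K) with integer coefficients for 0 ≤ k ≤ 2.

H_0 = Z,  H_1 = Z ⊕ Z_2,  H_2 = 0.

Take the total order v_0 < v_1 < v_2 < v_3 < v_4 < v_5 < v_6 < v_7 < v_8 on the vertex set. Then K (dimension 2) consists of the simplices:

  0-simplices (9): [v_0], [v_1], [v_2], [v_3], [v_4], [v_5], [v_6], [v_7], [v_8]
  1-simplices (27): (27 of them)
  2-simplices (18): (18 of them)

so the chain groups are C_0 ≅ Z^9, C_1 ≅ Z^27, C_2 ≅ Z^18.

Boundary ∂_1: C_1 → C_0 is given by ∂[p,q] = [q] − [p]. For instance
  ∂[v_0,v_3] = [v_3] − [v_0].
This gives a 9×27 integer matrix of rank 8; reducing to Smith normal form yields diagonal entries (1,1,1,1,1,1,1,1).

∂_2: C_2 → C_1 maps a triangle to the signed sum of its edges. For instance
  ∂[v_3,v_4,v_5] = [v_4,v_5] − [v_3,v_5] + [v_3,v_4],
  ∂[v_0,v_2,v_5] = [v_2,v_5] − [v_0,v_5] + [v_0,v_2].
This gives a 27×18 integer matrix of rank 18; reducing to Smith normal form yields diagonal entries (1,1,1,1,1,1,1,1,1,1,1,1,1,1,1,1,1,2).

Now H_k = ker ∂_k / im ∂_{k+1}, so:

  H_0: rank C_0 − rank ∂_1 = 9 − 8 = 1, and the invariant factors of ∂_1 are all 1, so H_0 = Z.
  H_1: rank ker ∂_1 − rank ∂_2 = (27 − 8) − 18 = 1, and ∂_2 has invariant factor 2 > 1, so H_1 = Z ⊕ Z_2.
  H_2: rank ker ∂_2 − rank ∂_3 = (18 − 18) − 0 = 0, and there is no ∂_3, so H_2 = 0.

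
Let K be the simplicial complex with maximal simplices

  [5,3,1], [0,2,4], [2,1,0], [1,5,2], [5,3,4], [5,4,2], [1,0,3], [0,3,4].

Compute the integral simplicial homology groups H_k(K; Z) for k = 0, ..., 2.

H_0 = Z,  H_1 = 0,  H_2 = Z.

Order the vertices as 0 < 1 < 2 < 3 < 4 < 5. Listing each simplex with vertices in this order, K has dimension 2 with simplices:

  0-simplices (6): [0], [1], [2], [3], [4], [5]
  1-simplices (12): [0,1], [0,2], [0,3], [0,4], [1,2], [1,3], [1,5], [2,4], [2,5], [3,4], [3,5], [4,5]
  2-simplices (8): [0,1,2], [0,1,3], [0,2,4], [0,3,4], [1,2,5], [1,3,5], [2,4,5], [3,4,5]

giving chain groups C_0 ≅ Z^6, C_1 ≅ Z^12, C_2 ≅ Z^8.

The boundary map ∂_1: C_1 → C_0 sends each edge [p,q] (with p < q) to q − p.
As a 6×12 matrix over Z this has rank 5, with invariant factors (1,1,1,1,1).

∂_2: C_2 → C_1 sends each 2-simplex [p,q,r] to [q,r] − [p,r] + [p,q]. For instance
  ∂[0,2,4] = [2,4] − [0,4] + [0,2],
  ∂[0,1,3] = [1,3] − [0,3] + [0,1].
This gives a 12×8 integer matrix of rank 7; reducing to Smith normal form yields diagonal entries (1,1,1,1,1,1,1).

Computing H_k = (kernel of ∂_k) / (image of ∂_{k+1}):

  H_0: rank C_0 − rank ∂_1 = 6 − 5 = 1, and the invariant factors of ∂_1 are all 1, so H_0 ≅ Z.
  H_1: rank ker ∂_1 − rank ∂_2 = (12 − 5) − 7 = 0, and the invariant factors of ∂_2 are all 1, so H_1 ≅ 0.
  H_2: rank ker ∂_2 − rank ∂_3 = (8 − 7) − 0 = 1, and there is no ∂_3, so H_2 ≅ Z.

(K is a triangulation of the 2-sphere S^2.)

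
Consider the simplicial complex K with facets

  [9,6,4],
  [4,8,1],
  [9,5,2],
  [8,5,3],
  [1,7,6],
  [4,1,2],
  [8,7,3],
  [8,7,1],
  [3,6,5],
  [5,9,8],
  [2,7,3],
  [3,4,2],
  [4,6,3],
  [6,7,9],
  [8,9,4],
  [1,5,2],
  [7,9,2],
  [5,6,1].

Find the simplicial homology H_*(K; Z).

H_0 ≅ Z,  H_1 ≅ Z^2,  H_2 ≅ Z.

K has 9 vertices, 27 edges, 18 triangles.
rank ∂_0 = 0, rank ∂_1 = 8 ⇒ b_0 = 9 − 0 − 8 = 1; all invariant factors of ∂_1 are 1 so no torsion. So H_0 ≅ Z.
rank ∂_1 = 8, rank ∂_2 = 17 ⇒ b_1 = 27 − 8 − 17 = 2; all invariant factors of ∂_2 are 1 so no torsion. So H_1 ≅ Z^2.
rank ∂_2 = 17, rank ∂_3 = 0 ⇒ b_2 = 18 − 17 − 0 = 1. So H_2 ≅ Z.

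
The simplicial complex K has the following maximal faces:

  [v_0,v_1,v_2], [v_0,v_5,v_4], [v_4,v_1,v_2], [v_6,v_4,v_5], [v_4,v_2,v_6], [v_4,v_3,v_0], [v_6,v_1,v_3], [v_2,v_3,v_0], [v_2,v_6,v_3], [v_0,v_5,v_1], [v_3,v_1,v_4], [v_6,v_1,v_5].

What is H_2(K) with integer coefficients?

H_2 = 0.

Order the vertices as v_0 < v_1 < v_2 < v_3 < v_4 < v_5 < v_6. Listing each simplex with vertices in this order, K has dimension 2 with simplices:

  0-simplices (7): [v_0], [v_1], [v_2], [v_3], [v_4], [v_5], [v_6]
  1-simplices (18): (18 of them)
  2-simplices (12): (12 of them)

so the chain groups are C_0 ≅ Z^7, C_1 ≅ Z^18, C_2 ≅ Z^12.

Boundary ∂_1: C_1 → C_0 maps an edge to its endpoints' difference, ∂[p,q] = q − p.
The resulting 7×18 matrix has rank 6, and its Smith normal form has invariant factors (1,1,1,1,1,1).

The boundary map ∂_2: C_2 → C_1 sends each 2-simplex [p,q,r] to [q,r] − [p,r] + [p,q]. For instance
  ∂[v_1,v_2,v_4] = [v_2,v_4] − [v_1,v_4] + [v_1,v_2],
  ∂[v_4,v_5,v_6] = [v_5,v_6] − [v_4,v_6] + [v_4,v_5].
This gives a 18×12 integer matrix of rank 12; reducing to Smith normal form yields diagonal entries (1,1,1,1,1,1,1,1,1,1,1,2).

Computing H_k = (kernel of ∂_k) / (image of ∂_{k+1}):

  H_2: rank ker ∂_2 − rank ∂_3 = (12 − 12) − 0 = 0, and there is no ∂_3, so H_2 ≅ 0.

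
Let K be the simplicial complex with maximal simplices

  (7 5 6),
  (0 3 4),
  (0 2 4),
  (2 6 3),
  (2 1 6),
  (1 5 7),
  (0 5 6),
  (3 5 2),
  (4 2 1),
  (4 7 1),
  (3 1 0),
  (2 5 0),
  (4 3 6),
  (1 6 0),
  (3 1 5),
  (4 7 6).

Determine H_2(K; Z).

H_2 ≅ Z.

K has 8 vertices, 24 edges, 16 triangles.
rank ∂_2 = 15, rank ∂_3 = 0 ⇒ b_2 = 16 − 15 − 0 = 1. So H_2 = Z.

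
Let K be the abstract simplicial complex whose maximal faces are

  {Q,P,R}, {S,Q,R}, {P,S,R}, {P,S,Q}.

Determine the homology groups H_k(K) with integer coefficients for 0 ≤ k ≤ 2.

Order the vertices as P < Q < R < S. Listing each simplex with vertices in this order, K has dimension 2 with simplices:

  0-simplices (4): P, Q, R, S
  1-simplices (6): PQ, PR, PS, QR, QS, RS
  2-simplices (4): PQR, PQS, PRS, QRS

giving chain groups C_0 ≅ Z^4, C_1 ≅ Z^6, C_2 ≅ Z^4.

The boundary map ∂_1: C_1 → C_0 sends each edge [p,q] (with p < q) to q − p. For instance
  ∂PS = S − P.
As a 4×6 matrix over Z this has rank 3, with invariant factors (1,1,1).

∂_2: C_2 → C_1 maps a triangle to the signed sum of its edges. For instance
  ∂PQR = QR − PR + PQ,
  ∂PRS = RS − PS + PR.
As a 6×4 matrix over Z this has rank 3, with invariant factors (1,1,1).

Computing H_k = (kernel of ∂_k) / (image of ∂_{k+1}):

  H_0: rank C_0 − rank ∂_1 = 4 − 3 = 1, and the invariant factors of ∂_1 are all 1, so H_0 ≅ Z.
  H_1: rank ker ∂_1 − rank ∂_2 = (6 − 3) − 3 = 0, and the invariant factors of ∂_2 are all 1, so H_1 ≅ 0.
  H_2: rank ker ∂_2 − rank ∂_3 = (4 − 3) − 0 = 1, and there is no ∂_3, so H_2 ≅ Z.

H_0 ≅ Z,  H_1 = 0,  H_2 ≅ Z.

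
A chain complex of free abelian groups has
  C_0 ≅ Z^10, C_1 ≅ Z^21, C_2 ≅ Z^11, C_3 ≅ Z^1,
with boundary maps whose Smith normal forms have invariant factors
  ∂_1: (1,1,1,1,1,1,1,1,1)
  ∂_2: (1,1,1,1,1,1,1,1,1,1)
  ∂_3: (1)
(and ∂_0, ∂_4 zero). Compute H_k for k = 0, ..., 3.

H_0: b_0 = 10 − 0 − 9 = 1; torsion from ∂_1 factors > 1: none. So H_0 ≅ Z.
H_1: b_1 = 21 − 9 − 10 = 2; torsion from ∂_2 factors > 1: none. So H_1 ≅ Z^2.
H_2: b_2 = 11 − 10 − 1 = 0; torsion from ∂_3 factors > 1: none. So H_2 ≅ 0.
H_3: b_3 = 1 − 1 − 0 = 0; torsion from ∂_4 factors > 1: none. So H_3 ≅ 0.

H_0 ≅ Z,  H_1 ≅ Z^2,  H_2 = 0,  H_3 = 0.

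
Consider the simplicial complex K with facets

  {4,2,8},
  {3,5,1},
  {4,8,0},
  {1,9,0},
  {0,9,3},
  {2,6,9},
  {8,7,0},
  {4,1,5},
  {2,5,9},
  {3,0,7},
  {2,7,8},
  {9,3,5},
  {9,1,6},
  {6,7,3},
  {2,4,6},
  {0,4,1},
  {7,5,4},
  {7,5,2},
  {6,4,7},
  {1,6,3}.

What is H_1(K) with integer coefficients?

We work with the vertex ordering 0 < 1 < 2 < 3 < 4 < 5 < 6 < 7 < 8 < 9. The simplices of K, each written with vertices in increasing order, are:

  0-simplices (10): [0], [1], [2], [3], [4], [5], [6], [7], [8], [9]
  1-simplices (30): (30 of them)
  2-simplices (20): (20 of them)

Hence C_0 ≅ Z^10, C_1 ≅ Z^30, C_2 ≅ Z^20.

Boundary ∂_1: C_1 → C_0 is given by ∂[p,q] = [q] − [p].
The resulting 10×30 matrix has rank 9, and its Smith normal form has invariant factors (1,1,1,1,1,1,1,1,1).

Boundary ∂_2: C_2 → C_1 sends each 2-simplex [p,q,r] to [q,r] − [p,r] + [p,q]. For instance
  ∂[1,6,9] = [6,9] − [1,9] + [1,6],
  ∂[0,4,8] = [4,8] − [0,8] + [0,4].
This gives a 30×20 integer matrix of rank 20; reducing to Smith normal form yields diagonal entries (1,1,1,1,1,1,1,1,1,1,1,1,1,1,1,1,1,1,1,2).

Now H_k = ker ∂_k / im ∂_{k+1}, so:

  H_1: rank ker ∂_1 − rank ∂_2 = (30 − 9) − 20 = 1, and ∂_2 has invariant factor 2 > 1, so H_1 ≅ Z ⊕ Z/2.

(K is a triangulation of the Klein bottle.)

H_1 = Z ⊕ Z/2.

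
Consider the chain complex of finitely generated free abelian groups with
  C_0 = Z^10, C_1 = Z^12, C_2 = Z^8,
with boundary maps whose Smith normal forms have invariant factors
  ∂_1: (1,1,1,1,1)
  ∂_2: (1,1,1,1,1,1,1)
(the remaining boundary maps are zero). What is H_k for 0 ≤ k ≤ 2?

H_0 ≅ Z^5,  H_1 = 0,  H_2 ≅ Z.

H_0: b_0 = 10 − 0 − 5 = 5; torsion from ∂_1 factors > 1: none. So H_0 ≅ Z^5.
H_1: b_1 = 12 − 5 − 7 = 0; torsion from ∂_2 factors > 1: none. So H_1 ≅ 0.
H_2: b_2 = 8 − 7 − 0 = 1; torsion from ∂_3 factors > 1: none. So H_2 ≅ Z.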